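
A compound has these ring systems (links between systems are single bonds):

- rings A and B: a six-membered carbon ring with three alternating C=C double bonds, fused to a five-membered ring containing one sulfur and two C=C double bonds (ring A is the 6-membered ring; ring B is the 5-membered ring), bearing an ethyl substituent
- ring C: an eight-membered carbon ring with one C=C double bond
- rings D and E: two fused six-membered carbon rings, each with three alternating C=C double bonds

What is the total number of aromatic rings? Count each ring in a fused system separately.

4

Rings A and B form a fused bicyclic system (with one sulfur) with 9 sp² atoms and 10 π electrons from ring double bonds plus a heteroatom lone pair. 10 = 4(2)+2, so the system is aromatic and both rings count as aromatic (benzothiophene).
Ring C has six sp³ carbons, so it is not fully conjugated — not aromatic (cyclooctene).
Rings D and E form a fused bicyclic system with 10 sp² atoms and 10 π electrons from ring double bonds. 10 = 4(2)+2, so the system is aromatic and both rings count as aromatic (naphthalene).
Aromatic: A, B, D, E. Total: 4.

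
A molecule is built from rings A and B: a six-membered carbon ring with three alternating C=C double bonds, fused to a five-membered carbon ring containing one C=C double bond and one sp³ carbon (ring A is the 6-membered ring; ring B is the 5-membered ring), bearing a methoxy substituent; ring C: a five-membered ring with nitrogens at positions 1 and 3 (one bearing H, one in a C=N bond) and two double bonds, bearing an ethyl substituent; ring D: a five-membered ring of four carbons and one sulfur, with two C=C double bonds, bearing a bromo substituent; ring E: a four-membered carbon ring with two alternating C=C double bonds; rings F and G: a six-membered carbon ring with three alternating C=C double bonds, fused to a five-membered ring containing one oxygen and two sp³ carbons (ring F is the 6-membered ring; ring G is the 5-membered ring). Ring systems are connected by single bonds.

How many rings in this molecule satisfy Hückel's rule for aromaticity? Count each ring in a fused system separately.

Ring A is fully conjugated (every ring atom contributes a p orbital); 3 ring double bonds give 6 π electrons. Since 6 = 4n+2 (n=1), ring A is aromatic (benzene ring).
Ring B has one sp³ carbon, so it is not fully conjugated — not aromatic (cyclopentene ring).
Ring C is fully conjugated (every ring atom contributes a p orbital); 2 ring double bonds (4 π electrons) plus a heteroatom lone pair (2) give 6 π electrons. That satisfies 4n+2 with n=1, so ring C is aromatic (imidazole).
Ring D has a continuous p-orbital overlap around the ring; 2 ring double bonds (4 π electrons) plus a heteroatom lone pair (2) give 6 π electrons. 6 = 4(1)+2, so ring D is aromatic (thiophene).
Ring E has only sp² ring atoms; a planar conformation would have a fully conjugated π system of 4 electrons. But 4 = 4(1), which is 4n not 4n+2, so ring E is not aromatic (cyclobutadiene) — cyclobutadiene is antiaromatic and distorts to a rectangle.
Ring F is planar and fully conjugated; 3 ring double bonds give 6 π electrons. That satisfies 4n+2 with n=1, so ring F is aromatic (benzene ring).
Ring G has two sp³ carbons, so it is not fully conjugated — not aromatic (oxolane ring).
Aromatic: A, C, D, F. Total: 4.

4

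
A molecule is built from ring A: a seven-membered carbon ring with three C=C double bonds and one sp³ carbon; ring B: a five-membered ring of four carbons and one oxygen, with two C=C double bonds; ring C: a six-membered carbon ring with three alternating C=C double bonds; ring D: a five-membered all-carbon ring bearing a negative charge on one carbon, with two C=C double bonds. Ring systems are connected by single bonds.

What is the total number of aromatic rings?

3

Ring A has one sp³ carbon, so it is not fully conjugated — not aromatic (cycloheptatriene).
Ring B is fully conjugated (every ring atom contributes a p orbital); 2 ring double bonds (4 π electrons) plus a heteroatom lone pair (2) give 6 π electrons. Since 6 = 4n+2 (n=1), ring B is aromatic (furan).
Ring C is planar and fully conjugated; 3 ring double bonds give 6 π electrons. That satisfies 4n+2 with n=1, so ring C is aromatic (benzene).
Ring D has a continuous p-orbital overlap around the ring; 2 ring double bonds (4 π electrons) plus the carbanion lone pair (2) give 6 π electrons. That satisfies 4n+2 with n=1, so ring D is aromatic (cyclopentadienyl anion).
Aromatic: B, C, D. Total: 3.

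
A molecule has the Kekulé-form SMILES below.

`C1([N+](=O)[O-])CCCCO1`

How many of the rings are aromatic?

0

The SMILES encodes a six-membered saturated ring of five carbons and one oxygen.
The 6-membered ring with one oxygen has only sp³ atoms, so it is not fully conjugated — not aromatic (tetrahydropyran).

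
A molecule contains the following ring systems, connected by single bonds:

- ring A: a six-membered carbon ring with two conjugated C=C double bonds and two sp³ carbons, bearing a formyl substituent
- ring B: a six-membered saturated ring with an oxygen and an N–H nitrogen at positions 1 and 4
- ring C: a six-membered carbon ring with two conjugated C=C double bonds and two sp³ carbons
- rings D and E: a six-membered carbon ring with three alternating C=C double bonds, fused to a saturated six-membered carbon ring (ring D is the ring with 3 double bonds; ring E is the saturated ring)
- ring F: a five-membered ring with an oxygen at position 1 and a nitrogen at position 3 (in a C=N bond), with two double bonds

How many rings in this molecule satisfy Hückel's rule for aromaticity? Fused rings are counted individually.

2

Ring A has two sp³ carbons, so it is not fully conjugated — not aromatic (1,3-cyclohexadiene).
Ring B has only sp³ atoms, so it is not fully conjugated — not aromatic (morpholine).
Ring C has two sp³ carbons, so it is not fully conjugated — not aromatic (1,3-cyclohexadiene).
Ring D is fully conjugated (every ring atom contributes a p orbital); 3 ring double bonds give 6 π electrons. That satisfies 4n+2 with n=1, so ring D is aromatic (benzene ring).
Ring E has four sp³ carbons, so it is not fully conjugated — not aromatic (cyclohexane ring).
Ring F has a continuous p-orbital overlap around the ring; 2 ring double bonds (4 π electrons) plus a heteroatom lone pair (2) give 6 π electrons. That satisfies 4n+2 with n=1, so ring F is aromatic (oxazole).
Aromatic: D, F. Total: 2.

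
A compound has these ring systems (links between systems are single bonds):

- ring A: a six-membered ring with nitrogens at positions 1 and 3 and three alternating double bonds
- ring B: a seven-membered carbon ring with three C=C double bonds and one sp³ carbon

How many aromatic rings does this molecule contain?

1

Ring A is fully conjugated (every ring atom contributes a p orbital); 3 ring double bonds give 6 π electrons. That satisfies 4n+2 with n=1, so ring A is aromatic (pyrimidine).
Ring B has one sp³ carbon, so it is not fully conjugated — not aromatic (cycloheptatriene).
Aromatic: A. Total: 1.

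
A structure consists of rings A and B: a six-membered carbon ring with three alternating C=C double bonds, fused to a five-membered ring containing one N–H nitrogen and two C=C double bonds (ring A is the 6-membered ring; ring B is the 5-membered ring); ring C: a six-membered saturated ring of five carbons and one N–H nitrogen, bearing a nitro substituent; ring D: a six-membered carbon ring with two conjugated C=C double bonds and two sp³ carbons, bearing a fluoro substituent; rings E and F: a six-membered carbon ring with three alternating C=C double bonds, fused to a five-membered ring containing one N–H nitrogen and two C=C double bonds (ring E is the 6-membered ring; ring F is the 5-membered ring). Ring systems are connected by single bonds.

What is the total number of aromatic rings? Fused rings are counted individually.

Rings A and B form a fused bicyclic system (with one N–H) with 9 sp² atoms and 10 π electrons from ring double bonds plus a heteroatom lone pair. 10 = 4(2)+2, so the system is aromatic and both rings count as aromatic (indole).
Ring C has only sp³ atoms, so it is not fully conjugated — not aromatic (piperidine).
Ring D has two sp³ carbons, so it is not fully conjugated — not aromatic (1,3-cyclohexadiene).
Rings E and F form a fused bicyclic system (with one N–H) with 9 sp² atoms and 10 π electrons from ring double bonds plus a heteroatom lone pair. 10 = 4(2)+2, so the system is aromatic and both rings count as aromatic (indole).
Aromatic: A, B, E, F. Total: 4.

4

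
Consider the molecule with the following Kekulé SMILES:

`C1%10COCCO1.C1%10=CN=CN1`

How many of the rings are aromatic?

1

The SMILES encodes a six-membered saturated ring with oxygens at positions 1 and 4; a five-membered ring with nitrogens at positions 1 and 3 (one bearing H, one in a C=N bond) and two double bonds.
The 6-membered ring with two oxygens (1,4) has only sp³ atoms, so it is not fully conjugated — not aromatic (1,4-dioxane).
The 5-membered ring with two nitrogens (one N–H, one =N–) has a continuous p-orbital overlap around the ring; 2 ring double bonds (4 π electrons) plus a heteroatom lone pair (2) give 6 π electrons. Since 6 = 4n+2 (n=1), it is aromatic (imidazole).
1 of the 2 rings is aromatic. Total: 1.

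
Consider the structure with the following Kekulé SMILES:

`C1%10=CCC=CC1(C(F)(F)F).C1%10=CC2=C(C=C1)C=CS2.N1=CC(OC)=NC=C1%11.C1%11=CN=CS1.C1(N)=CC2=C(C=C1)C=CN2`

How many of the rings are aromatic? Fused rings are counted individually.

The SMILES encodes a six-membered carbon ring with two isolated C=C double bonds and two sp³ carbons; a six-membered carbon ring with three alternating C=C double bonds, fused to a five-membered ring containing one sulfur and two C=C double bonds; a six-membered ring with nitrogens at positions 1 and 4 and three alternating double bonds; a five-membered ring with a sulfur at position 1 and a nitrogen at position 3 (in a C=N bond), with two double bonds; a six-membered carbon ring with three alternating C=C double bonds, fused to a five-membered ring containing one N–H nitrogen and two C=C double bonds.
The 6-membered ring has two sp³ carbons, so it is not fully conjugated — not aromatic (1,4-cyclohexadiene).
The fused 6/5-membered bicyclic (with one sulfur) is a single π system with 9 sp² atoms and 10 π electrons from ring double bonds plus a heteroatom lone pair. 10 = 4(2)+2, so the system is aromatic and both rings count as aromatic (benzothiophene).
The 6-membered ring with two nitrogens (1,4) is fully conjugated (every ring atom contributes a p orbital); 3 ring double bonds give 6 π electrons. 6 = 4(1)+2, so it is aromatic (pyrazine).
The 5-membered ring with one sulfur and one =N– has a continuous p-orbital overlap around the ring; 2 ring double bonds (4 π electrons) plus a heteroatom lone pair (2) give 6 π electrons. 6 = 4(1)+2, so it is aromatic (thiazole).
The fused 6/5-membered bicyclic (with one N–H) is a single π system with 9 sp² atoms and 10 π electrons from ring double bonds plus a heteroatom lone pair. 10 = 4(2)+2, so the system is aromatic and both rings count as aromatic (indole).
6 of the 7 rings are aromatic. Total: 6.

6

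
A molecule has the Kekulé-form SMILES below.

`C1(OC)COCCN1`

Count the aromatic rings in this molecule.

0

The SMILES encodes a six-membered saturated ring with an oxygen and an N–H nitrogen at positions 1 and 4.
The 6-membered ring with one oxygen and one N–H (1,4) has only sp³ atoms, so it is not fully conjugated — not aromatic (morpholine).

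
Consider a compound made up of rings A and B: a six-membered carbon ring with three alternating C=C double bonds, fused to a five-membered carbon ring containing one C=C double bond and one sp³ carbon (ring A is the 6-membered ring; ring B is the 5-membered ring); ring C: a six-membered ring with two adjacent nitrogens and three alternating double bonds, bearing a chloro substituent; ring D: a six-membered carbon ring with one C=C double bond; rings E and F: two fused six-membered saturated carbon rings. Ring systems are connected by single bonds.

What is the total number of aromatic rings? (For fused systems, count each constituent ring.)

Ring A is fully conjugated (every ring atom contributes a p orbital); 3 ring double bonds give 6 π electrons. Since 6 = 4n+2 (n=1), ring A is aromatic (benzene ring).
Ring B has one sp³ carbon, so it is not fully conjugated — not aromatic (cyclopentene ring).
Ring C is planar and fully conjugated; 3 ring double bonds give 6 π electrons. 6 = 4(1)+2, so ring C is aromatic (pyridazine).
Ring D has four sp³ carbons, so it is not fully conjugated — not aromatic (cyclohexene).
Ring E has only sp³ atoms, so it is not fully conjugated — not aromatic (cyclohexane ring).
Ring F has only sp³ atoms, so it is not fully conjugated — not aromatic (cyclohexane ring).
Aromatic: A, C. Total: 2.

2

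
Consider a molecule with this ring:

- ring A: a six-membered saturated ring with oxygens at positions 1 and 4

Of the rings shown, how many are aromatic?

Ring A has only sp³ atoms, so it is not fully conjugated — not aromatic (1,4-dioxane).

0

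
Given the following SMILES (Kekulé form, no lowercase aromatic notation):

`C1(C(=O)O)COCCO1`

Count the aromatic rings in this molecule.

The SMILES encodes a six-membered saturated ring with oxygens at positions 1 and 4.
The 6-membered ring with two oxygens (1,4) has only sp³ atoms, so it is not fully conjugated — not aromatic (1,4-dioxane).

0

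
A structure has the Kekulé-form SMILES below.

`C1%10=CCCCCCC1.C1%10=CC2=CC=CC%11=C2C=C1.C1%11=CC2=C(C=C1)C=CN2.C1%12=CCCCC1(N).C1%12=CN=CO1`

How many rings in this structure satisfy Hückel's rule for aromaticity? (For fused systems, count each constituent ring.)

5

The SMILES encodes an eight-membered carbon ring with one C=C double bond; two fused six-membered carbon rings, each with three alternating C=C double bonds; a six-membered carbon ring with three alternating C=C double bonds, fused to a five-membered ring containing one N–H nitrogen and two C=C double bonds; a six-membered carbon ring with one C=C double bond; a five-membered ring with an oxygen at position 1 and a nitrogen at position 3 (in a C=N bond), with two double bonds.
The 8-membered ring has six sp³ carbons, so it is not fully conjugated — not aromatic (cyclooctene).
The fused 6/6-membered bicyclic is a single π system with 10 sp² atoms and 10 π electrons from ring double bonds. 10 = 4(2)+2, so the system is aromatic and both rings count as aromatic (naphthalene).
The fused 6/5-membered bicyclic (with one N–H) is a single π system with 9 sp² atoms and 10 π electrons from ring double bonds plus a heteroatom lone pair. 10 = 4(2)+2, so the system is aromatic and both rings count as aromatic (indole).
The 6-membered ring has four sp³ carbons, so it is not fully conjugated — not aromatic (cyclohexene).
The 5-membered ring with one oxygen and one =N– has a continuous p-orbital overlap around the ring; 2 ring double bonds (4 π electrons) plus a heteroatom lone pair (2) give 6 π electrons. 6 = 4(1)+2, so it is aromatic (oxazole).
5 of the 7 rings are aromatic. Total: 5.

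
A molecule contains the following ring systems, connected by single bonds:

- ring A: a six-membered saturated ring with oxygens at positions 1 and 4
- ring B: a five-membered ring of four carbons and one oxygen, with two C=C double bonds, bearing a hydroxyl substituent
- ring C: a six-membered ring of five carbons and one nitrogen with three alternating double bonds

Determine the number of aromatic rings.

Ring A has only sp³ atoms, so it is not fully conjugated — not aromatic (1,4-dioxane).
Ring B has a continuous p-orbital overlap around the ring; 2 ring double bonds (4 π electrons) plus a heteroatom lone pair (2) give 6 π electrons. That satisfies 4n+2 with n=1, so ring B is aromatic (furan).
Ring C is planar and fully conjugated; 3 ring double bonds give 6 π electrons. 6 = 4(1)+2, so ring C is aromatic (pyridine).
Aromatic: B, C. Total: 2.

2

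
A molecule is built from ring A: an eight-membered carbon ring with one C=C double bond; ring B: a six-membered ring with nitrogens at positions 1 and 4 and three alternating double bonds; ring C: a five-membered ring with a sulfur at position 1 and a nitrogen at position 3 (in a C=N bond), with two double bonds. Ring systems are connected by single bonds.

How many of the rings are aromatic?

Ring A has six sp³ carbons, so it is not fully conjugated — not aromatic (cyclooctene).
Ring B is fully conjugated (every ring atom contributes a p orbital); 3 ring double bonds give 6 π electrons. 6 = 4(1)+2, so ring B is aromatic (pyrazine).
Ring C is fully conjugated (every ring atom contributes a p orbital); 2 ring double bonds (4 π electrons) plus a heteroatom lone pair (2) give 6 π electrons. Since 6 = 4n+2 (n=1), ring C is aromatic (thiazole).
Aromatic: B, C. Total: 2.

2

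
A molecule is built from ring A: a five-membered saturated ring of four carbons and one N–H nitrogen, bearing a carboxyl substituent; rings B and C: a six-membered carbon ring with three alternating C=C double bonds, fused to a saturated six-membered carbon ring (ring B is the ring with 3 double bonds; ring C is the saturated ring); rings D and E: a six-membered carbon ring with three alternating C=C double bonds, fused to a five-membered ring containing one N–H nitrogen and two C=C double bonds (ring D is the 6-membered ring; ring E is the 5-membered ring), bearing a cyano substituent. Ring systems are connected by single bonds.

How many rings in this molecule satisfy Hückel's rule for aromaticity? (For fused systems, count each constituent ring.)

3

Ring A has only sp³ atoms, so it is not fully conjugated — not aromatic (pyrrolidine).
Ring B is fully conjugated (every ring atom contributes a p orbital); 3 ring double bonds give 6 π electrons. 6 = 4(1)+2, so ring B is aromatic (benzene ring).
Ring C has four sp³ carbons, so it is not fully conjugated — not aromatic (cyclohexane ring).
Rings D and E form a fused bicyclic system (with one N–H) with 9 sp² atoms and 10 π electrons from ring double bonds plus a heteroatom lone pair. 10 = 4(2)+2, so the system is aromatic and both rings count as aromatic (indole).
Aromatic: B, D, E. Total: 3.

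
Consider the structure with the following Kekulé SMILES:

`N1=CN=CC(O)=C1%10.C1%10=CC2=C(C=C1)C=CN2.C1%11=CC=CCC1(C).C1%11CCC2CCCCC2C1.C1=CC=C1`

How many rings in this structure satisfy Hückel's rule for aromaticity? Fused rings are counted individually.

3

The SMILES encodes a six-membered ring with nitrogens at positions 1 and 3 and three alternating double bonds; a six-membered carbon ring with three alternating C=C double bonds, fused to a five-membered ring containing one N–H nitrogen and two C=C double bonds; a six-membered carbon ring with two conjugated C=C double bonds and two sp³ carbons; two fused six-membered saturated carbon rings; a four-membered carbon ring with two alternating C=C double bonds.
The 6-membered ring with two nitrogens (1,3) has a continuous p-orbital overlap around the ring; 3 ring double bonds give 6 π electrons. That satisfies 4n+2 with n=1, so it is aromatic (pyrimidine).
The fused 6/5-membered bicyclic (with one N–H) is a single π system with 9 sp² atoms and 10 π electrons from ring double bonds plus a heteroatom lone pair. 10 = 4(2)+2, so the system is aromatic and both rings count as aromatic (indole).
The 6-membered ring has two sp³ carbons, so it is not fully conjugated — not aromatic (1,3-cyclohexadiene).
The second 6-membered ring has only sp³ atoms, so it is not fully conjugated — not aromatic (cyclohexane ring).
The third 6-membered ring has only sp³ atoms, so it is not fully conjugated — not aromatic (cyclohexane ring).
The 4-membered ring has only sp² ring atoms; a planar conformation would have a fully conjugated π system of 4 electrons. But 4 = 4(1), which is 4n not 4n+2, so it is not aromatic (cyclobutadiene) — cyclobutadiene is antiaromatic and distorts to a rectangle.
3 of the 7 rings are aromatic. Total: 3.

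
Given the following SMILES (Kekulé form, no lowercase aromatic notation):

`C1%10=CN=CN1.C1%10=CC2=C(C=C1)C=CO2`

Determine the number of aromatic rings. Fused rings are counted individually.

3

The SMILES encodes a five-membered ring with nitrogens at positions 1 and 3 (one bearing H, one in a C=N bond) and two double bonds; a six-membered carbon ring with three alternating C=C double bonds, fused to a five-membered ring containing one oxygen and two C=C double bonds.
The 5-membered ring with two nitrogens (one N–H, one =N–) is fully conjugated (every ring atom contributes a p orbital); 2 ring double bonds (4 π electrons) plus a heteroatom lone pair (2) give 6 π electrons. That satisfies 4n+2 with n=1, so it is aromatic (imidazole).
The fused 6/5-membered bicyclic (with one oxygen) is a single π system with 9 sp² atoms and 10 π electrons from ring double bonds plus a heteroatom lone pair. 10 = 4(2)+2, so the system is aromatic and both rings count as aromatic (benzofuran).
3 of the 3 rings are aromatic. Total: 3.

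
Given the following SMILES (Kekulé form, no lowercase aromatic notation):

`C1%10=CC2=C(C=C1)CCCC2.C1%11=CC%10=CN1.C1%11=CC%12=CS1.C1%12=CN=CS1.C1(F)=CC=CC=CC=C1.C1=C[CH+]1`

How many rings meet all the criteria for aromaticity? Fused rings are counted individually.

5

The SMILES encodes a six-membered carbon ring with three alternating C=C double bonds, fused to a saturated six-membered carbon ring; a five-membered ring of four carbons and one nitrogen bearing a hydrogen, with two C=C double bonds; a five-membered ring of four carbons and one sulfur, with two C=C double bonds; a five-membered ring with a sulfur at position 1 and a nitrogen at position 3 (in a C=N bond), with two double bonds; an eight-membered carbon ring with four alternating C=C double bonds; a three-membered all-carbon ring bearing a positive charge on one carbon, with one C=C double bond.
The 6-membered ring is fully conjugated (every ring atom contributes a p orbital); 3 ring double bonds give 6 π electrons. Since 6 = 4n+2 (n=1), it is aromatic (benzene ring).
The second 6-membered ring has four sp³ carbons, so it is not fully conjugated — not aromatic (cyclohexane ring).
The 5-membered ring with one N–H is fully conjugated (every ring atom contributes a p orbital); 2 ring double bonds (4 π electrons) plus a heteroatom lone pair (2) give 6 π electrons. Since 6 = 4n+2 (n=1), it is aromatic (pyrrole).
The 5-membered ring with one sulfur has a continuous p-orbital overlap around the ring; 2 ring double bonds (4 π electrons) plus a heteroatom lone pair (2) give 6 π electrons. 6 = 4(1)+2, so it is aromatic (thiophene).
The 5-membered ring with one sulfur and one =N– is planar and fully conjugated; 2 ring double bonds (4 π electrons) plus a heteroatom lone pair (2) give 6 π electrons. That satisfies 4n+2 with n=1, so it is aromatic (thiazole).
The 8-membered ring has only sp² ring atoms; a planar conformation would have a fully conjugated π system of 8 electrons. But 8 = 4(2), which is 4n not 4n+2, so it is not aromatic (cyclooctatetraene) — cyclooctatetraene distorts into a non-planar tub to avoid antiaromaticity.
The 3-membered ring has a continuous p-orbital overlap around the ring; 1 ring double bond (2 π electrons) plus the carbocation's empty p orbital (0, but keeps the ring conjugated) give 2 π electrons. Since 2 = 4n+2 (n=0), it is aromatic (cyclopropenyl cation).
5 of the 7 rings are aromatic. Total: 5.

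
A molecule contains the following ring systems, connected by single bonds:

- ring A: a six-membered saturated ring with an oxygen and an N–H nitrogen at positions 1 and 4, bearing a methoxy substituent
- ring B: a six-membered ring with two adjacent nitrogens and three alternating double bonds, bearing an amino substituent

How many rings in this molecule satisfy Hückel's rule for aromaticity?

Ring A has only sp³ atoms, so it is not fully conjugated — not aromatic (morpholine).
Ring B is planar and fully conjugated; 3 ring double bonds give 6 π electrons. That satisfies 4n+2 with n=1, so ring B is aromatic (pyridazine).
Aromatic: B. Total: 1.

1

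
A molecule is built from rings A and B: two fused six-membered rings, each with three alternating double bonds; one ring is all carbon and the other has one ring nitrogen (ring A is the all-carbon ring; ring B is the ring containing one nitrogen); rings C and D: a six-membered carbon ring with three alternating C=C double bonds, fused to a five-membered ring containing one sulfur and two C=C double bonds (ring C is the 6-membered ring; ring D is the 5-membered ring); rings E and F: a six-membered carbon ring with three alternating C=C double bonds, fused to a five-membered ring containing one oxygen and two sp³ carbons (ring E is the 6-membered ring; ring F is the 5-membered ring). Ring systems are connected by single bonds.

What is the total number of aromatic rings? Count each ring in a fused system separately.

Rings A and B form a fused bicyclic system (with one nitrogen) with 10 sp² atoms and 10 π electrons from ring double bonds. 10 = 4(2)+2, so the system is aromatic and both rings count as aromatic (quinoline).
Rings C and D form a fused bicyclic system (with one sulfur) with 9 sp² atoms and 10 π electrons from ring double bonds plus a heteroatom lone pair. 10 = 4(2)+2, so the system is aromatic and both rings count as aromatic (benzothiophene).
Ring E is fully conjugated (every ring atom contributes a p orbital); 3 ring double bonds give 6 π electrons. Since 6 = 4n+2 (n=1), ring E is aromatic (benzene ring).
Ring F has two sp³ carbons, so it is not fully conjugated — not aromatic (oxolane ring).
Aromatic: A, B, C, D, E. Total: 5.

5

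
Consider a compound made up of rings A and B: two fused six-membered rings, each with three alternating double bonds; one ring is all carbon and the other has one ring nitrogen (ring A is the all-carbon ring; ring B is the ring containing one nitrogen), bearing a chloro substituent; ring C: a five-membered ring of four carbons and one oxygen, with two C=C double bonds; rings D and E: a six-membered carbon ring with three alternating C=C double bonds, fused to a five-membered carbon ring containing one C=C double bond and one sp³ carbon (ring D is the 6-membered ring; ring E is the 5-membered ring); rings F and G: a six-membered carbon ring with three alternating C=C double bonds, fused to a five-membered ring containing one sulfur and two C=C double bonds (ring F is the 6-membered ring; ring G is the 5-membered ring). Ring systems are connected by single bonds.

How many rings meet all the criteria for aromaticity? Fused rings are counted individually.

6

Rings A and B form a fused bicyclic system (with one nitrogen) with 10 sp² atoms and 10 π electrons from ring double bonds. 10 = 4(2)+2, so the system is aromatic and both rings count as aromatic (quinoline).
Ring C is fully conjugated (every ring atom contributes a p orbital); 2 ring double bonds (4 π electrons) plus a heteroatom lone pair (2) give 6 π electrons. 6 = 4(1)+2, so ring C is aromatic (furan).
Ring D is planar and fully conjugated; 3 ring double bonds give 6 π electrons. Since 6 = 4n+2 (n=1), ring D is aromatic (benzene ring).
Ring E has one sp³ carbon, so it is not fully conjugated — not aromatic (cyclopentene ring).
Rings F and G form a fused bicyclic system (with one sulfur) with 9 sp² atoms and 10 π electrons from ring double bonds plus a heteroatom lone pair. 10 = 4(2)+2, so the system is aromatic and both rings count as aromatic (benzothiophene).
Aromatic: A, B, C, D, F, G. Total: 6.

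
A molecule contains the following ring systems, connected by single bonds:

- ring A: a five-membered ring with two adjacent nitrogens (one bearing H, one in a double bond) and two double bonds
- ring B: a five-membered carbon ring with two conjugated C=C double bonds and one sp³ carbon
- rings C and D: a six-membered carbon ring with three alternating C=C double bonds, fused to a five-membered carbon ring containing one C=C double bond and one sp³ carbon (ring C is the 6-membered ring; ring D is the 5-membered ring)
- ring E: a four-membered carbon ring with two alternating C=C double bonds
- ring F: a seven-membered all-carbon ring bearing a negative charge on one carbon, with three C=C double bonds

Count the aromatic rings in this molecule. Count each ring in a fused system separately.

Ring A is fully conjugated (every ring atom contributes a p orbital); 2 ring double bonds (4 π electrons) plus a heteroatom lone pair (2) give 6 π electrons. That satisfies 4n+2 with n=1, so ring A is aromatic (pyrazole).
Ring B has one sp³ carbon, so it is not fully conjugated — not aromatic (cyclopentadiene).
Ring C is planar and fully conjugated; 3 ring double bonds give 6 π electrons. Since 6 = 4n+2 (n=1), ring C is aromatic (benzene ring).
Ring D has one sp³ carbon, so it is not fully conjugated — not aromatic (cyclopentene ring).
Ring E has only sp² ring atoms; a planar conformation would have a fully conjugated π system of 4 electrons. But 4 = 4(1), which is 4n not 4n+2, so ring E is not aromatic (cyclobutadiene) — cyclobutadiene is antiaromatic and distorts to a rectangle.
Ring F has only sp² ring atoms; a planar conformation would have a fully conjugated π system of 8 electrons. But 8 = 4(2), which is 4n not 4n+2, so ring F is not aromatic (cycloheptatrienyl anion).
Aromatic: A, C. Total: 2.

2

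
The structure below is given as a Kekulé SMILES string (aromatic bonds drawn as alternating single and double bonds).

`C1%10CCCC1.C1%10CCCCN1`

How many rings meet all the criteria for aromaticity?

0

The SMILES encodes a five-membered saturated carbon ring; a six-membered saturated ring of five carbons and one N–H nitrogen.
The 5-membered ring has only sp³ atoms, so it is not fully conjugated — not aromatic (cyclopentane).
The 6-membered ring with one N–H has only sp³ atoms, so it is not fully conjugated — not aromatic (piperidine).
None of the rings are aromatic. Total: 0.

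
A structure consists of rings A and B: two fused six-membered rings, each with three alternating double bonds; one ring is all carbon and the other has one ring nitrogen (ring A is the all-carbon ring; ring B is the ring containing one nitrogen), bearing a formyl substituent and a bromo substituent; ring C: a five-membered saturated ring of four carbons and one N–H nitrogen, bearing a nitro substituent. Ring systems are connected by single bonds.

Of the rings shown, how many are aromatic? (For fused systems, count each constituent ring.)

2

Rings A and B form a fused bicyclic system (with one nitrogen) with 10 sp² atoms and 10 π electrons from ring double bonds. 10 = 4(2)+2, so the system is aromatic and both rings count as aromatic (quinoline).
Ring C has only sp³ atoms, so it is not fully conjugated — not aromatic (pyrrolidine).
Aromatic: A, B. Total: 2.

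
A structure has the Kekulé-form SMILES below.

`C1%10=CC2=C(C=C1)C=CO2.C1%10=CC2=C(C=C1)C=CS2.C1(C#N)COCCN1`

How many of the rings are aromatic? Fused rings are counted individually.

The SMILES encodes a six-membered carbon ring with three alternating C=C double bonds, fused to a five-membered ring containing one oxygen and two C=C double bonds; a six-membered carbon ring with three alternating C=C double bonds, fused to a five-membered ring containing one sulfur and two C=C double bonds; a six-membered saturated ring with an oxygen and an N–H nitrogen at positions 1 and 4.
The fused 6/5-membered bicyclic (with one oxygen) is a single π system with 9 sp² atoms and 10 π electrons from ring double bonds plus a heteroatom lone pair. 10 = 4(2)+2, so the system is aromatic and both rings count as aromatic (benzofuran).
The fused 6/5-membered bicyclic (with one sulfur) is a single π system with 9 sp² atoms and 10 π electrons from ring double bonds plus a heteroatom lone pair. 10 = 4(2)+2, so the system is aromatic and both rings count as aromatic (benzothiophene).
The 6-membered ring with one oxygen and one N–H (1,4) has only sp³ atoms, so it is not fully conjugated — not aromatic (morpholine).
4 of the 5 rings are aromatic. Total: 4.

4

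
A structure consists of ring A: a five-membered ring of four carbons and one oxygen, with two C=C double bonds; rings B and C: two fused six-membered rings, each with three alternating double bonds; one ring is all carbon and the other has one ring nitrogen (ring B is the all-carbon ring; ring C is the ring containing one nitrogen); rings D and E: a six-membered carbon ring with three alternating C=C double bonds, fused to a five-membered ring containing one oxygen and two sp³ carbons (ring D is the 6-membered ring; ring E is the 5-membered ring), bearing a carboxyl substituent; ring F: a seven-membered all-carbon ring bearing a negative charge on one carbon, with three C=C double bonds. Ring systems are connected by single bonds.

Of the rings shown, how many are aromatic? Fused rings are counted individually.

4

Ring A is planar and fully conjugated; 2 ring double bonds (4 π electrons) plus a heteroatom lone pair (2) give 6 π electrons. That satisfies 4n+2 with n=1, so ring A is aromatic (furan).
Rings B and C form a fused bicyclic system (with one nitrogen) with 10 sp² atoms and 10 π electrons from ring double bonds. 10 = 4(2)+2, so the system is aromatic and both rings count as aromatic (quinoline).
Ring D has a continuous p-orbital overlap around the ring; 3 ring double bonds give 6 π electrons. That satisfies 4n+2 with n=1, so ring D is aromatic (benzene ring).
Ring E has two sp³ carbons, so it is not fully conjugated — not aromatic (oxolane ring).
Ring F has only sp² ring atoms; a planar conformation would have a fully conjugated π system of 8 electrons. But 8 = 4(2), which is 4n not 4n+2, so ring F is not aromatic (cycloheptatrienyl anion).
Aromatic: A, B, C, D. Total: 4.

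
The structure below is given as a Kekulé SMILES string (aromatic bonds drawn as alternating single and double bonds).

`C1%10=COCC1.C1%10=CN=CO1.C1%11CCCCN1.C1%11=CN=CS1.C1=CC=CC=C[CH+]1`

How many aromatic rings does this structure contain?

The SMILES encodes a five-membered ring of four carbons and one oxygen, with one C=C double bond and two sp³ carbons; a five-membered ring with an oxygen at position 1 and a nitrogen at position 3 (in a C=N bond), with two double bonds; a six-membered saturated ring of five carbons and one N–H nitrogen; a five-membered ring with a sulfur at position 1 and a nitrogen at position 3 (in a C=N bond), with two double bonds; a seven-membered all-carbon ring bearing a positive charge on one carbon, with three C=C double bonds.
The 5-membered ring with one oxygen has two sp³ carbons, so it is not fully conjugated — not aromatic (2,3-dihydrofuran).
The 5-membered ring with one oxygen and one =N– is planar and fully conjugated; 2 ring double bonds (4 π electrons) plus a heteroatom lone pair (2) give 6 π electrons. Since 6 = 4n+2 (n=1), it is aromatic (oxazole).
The 6-membered ring with one N–H has only sp³ atoms, so it is not fully conjugated — not aromatic (piperidine).
The 5-membered ring with one sulfur and one =N– is planar and fully conjugated; 2 ring double bonds (4 π electrons) plus a heteroatom lone pair (2) give 6 π electrons. 6 = 4(1)+2, so it is aromatic (thiazole).
The 7-membered ring is fully conjugated (every ring atom contributes a p orbital); 3 ring double bonds (6 π electrons) plus the carbocation's empty p orbital (0, but keeps the ring conjugated) give 6 π electrons. Since 6 = 4n+2 (n=1), it is aromatic (tropylium cation).
3 of the 5 rings are aromatic. Total: 3.

3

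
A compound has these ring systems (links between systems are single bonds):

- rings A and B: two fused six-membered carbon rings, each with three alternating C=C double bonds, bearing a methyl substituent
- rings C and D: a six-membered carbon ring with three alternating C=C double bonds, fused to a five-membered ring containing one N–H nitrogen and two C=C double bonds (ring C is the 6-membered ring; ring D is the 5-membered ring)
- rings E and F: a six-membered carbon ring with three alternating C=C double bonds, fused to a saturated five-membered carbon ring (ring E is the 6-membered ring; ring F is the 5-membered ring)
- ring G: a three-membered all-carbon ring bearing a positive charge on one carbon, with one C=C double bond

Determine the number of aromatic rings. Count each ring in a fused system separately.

Rings A and B form a fused bicyclic system with 10 sp² atoms and 10 π electrons from ring double bonds. 10 = 4(2)+2, so the system is aromatic and both rings count as aromatic (naphthalene).
Rings C and D form a fused bicyclic system (with one N–H) with 9 sp² atoms and 10 π electrons from ring double bonds plus a heteroatom lone pair. 10 = 4(2)+2, so the system is aromatic and both rings count as aromatic (indole).
Ring E has a continuous p-orbital overlap around the ring; 3 ring double bonds give 6 π electrons. Since 6 = 4n+2 (n=1), ring E is aromatic (benzene ring).
Ring F has three sp³ carbons, so it is not fully conjugated — not aromatic (cyclopentane ring).
Ring G has a continuous p-orbital overlap around the ring; 1 ring double bond (2 π electrons) plus the carbocation's empty p orbital (0, but keeps the ring conjugated) give 2 π electrons. Since 2 = 4n+2 (n=0), ring G is aromatic (cyclopropenyl cation).
Aromatic: A, B, C, D, E, G. Total: 6.

6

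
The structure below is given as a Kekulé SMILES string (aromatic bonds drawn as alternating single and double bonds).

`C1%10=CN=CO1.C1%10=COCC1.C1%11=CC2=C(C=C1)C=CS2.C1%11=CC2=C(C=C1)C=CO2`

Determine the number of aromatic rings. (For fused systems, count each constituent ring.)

5

The SMILES encodes a five-membered ring with an oxygen at position 1 and a nitrogen at position 3 (in a C=N bond), with two double bonds; a five-membered ring of four carbons and one oxygen, with one C=C double bond and two sp³ carbons; a six-membered carbon ring with three alternating C=C double bonds, fused to a five-membered ring containing one sulfur and two C=C double bonds; a six-membered carbon ring with three alternating C=C double bonds, fused to a five-membered ring containing one oxygen and two C=C double bonds.
The 5-membered ring with one oxygen and one =N– has a continuous p-orbital overlap around the ring; 2 ring double bonds (4 π electrons) plus a heteroatom lone pair (2) give 6 π electrons. 6 = 4(1)+2, so it is aromatic (oxazole).
The 5-membered ring with one oxygen has two sp³ carbons, so it is not fully conjugated — not aromatic (2,3-dihydrofuran).
The fused 6/5-membered bicyclic (with one sulfur) is a single π system with 9 sp² atoms and 10 π electrons from ring double bonds plus a heteroatom lone pair. 10 = 4(2)+2, so the system is aromatic and both rings count as aromatic (benzothiophene).
The fused 6/5-membered bicyclic (with one oxygen) is a single π system with 9 sp² atoms and 10 π electrons from ring double bonds plus a heteroatom lone pair. 10 = 4(2)+2, so the system is aromatic and both rings count as aromatic (benzofuran).
5 of the 6 rings are aromatic. Total: 5.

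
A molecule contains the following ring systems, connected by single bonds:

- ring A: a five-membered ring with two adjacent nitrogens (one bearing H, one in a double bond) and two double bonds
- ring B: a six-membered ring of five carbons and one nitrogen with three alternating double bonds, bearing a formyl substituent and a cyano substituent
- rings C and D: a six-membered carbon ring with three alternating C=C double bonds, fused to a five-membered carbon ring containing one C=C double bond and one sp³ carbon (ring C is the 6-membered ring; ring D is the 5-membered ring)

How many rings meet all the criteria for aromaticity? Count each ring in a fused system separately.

3

Ring A has a continuous p-orbital overlap around the ring; 2 ring double bonds (4 π electrons) plus a heteroatom lone pair (2) give 6 π electrons. Since 6 = 4n+2 (n=1), ring A is aromatic (pyrazole).
Ring B is fully conjugated (every ring atom contributes a p orbital); 3 ring double bonds give 6 π electrons. 6 = 4(1)+2, so ring B is aromatic (pyridine).
Ring C is planar and fully conjugated; 3 ring double bonds give 6 π electrons. That satisfies 4n+2 with n=1, so ring C is aromatic (benzene ring).
Ring D has one sp³ carbon, so it is not fully conjugated — not aromatic (cyclopentene ring).
Aromatic: A, B, C. Total: 3.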